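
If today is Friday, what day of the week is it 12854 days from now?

Dividing 12854 by 7 gives quotient 1836 and remainder 2.
Friday + 2 days → Sunday.

Sunday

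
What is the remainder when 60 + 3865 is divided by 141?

118

Dividing 3865 by 141 gives quotient 27 and remainder 58.
(60 + 58) mod 141 = 118.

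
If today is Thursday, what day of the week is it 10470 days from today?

10470 mod 7 = 5 (since 1495·7 = 10465).
Thursday + 5 days → Tuesday.

Tuesday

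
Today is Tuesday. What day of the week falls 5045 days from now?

Sunday

5045 = 720·7 + 5, so 5045 mod 7 = 5.
Tuesday + 5 days → Sunday.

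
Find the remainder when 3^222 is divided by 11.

Successive squares of 3 mod 11: 3^1≡3, 3^2≡9, 3^4≡4, 3^8≡5, 3^16≡3, 3^32≡9, 3^64≡4, 3^128≡5.
Since 222 = 2 + 4 + 8 + 16 + 64 + 128 in binary, 3^222 ≡ 9·4·5·3·4·5 ≡ 9 (mod 11).

9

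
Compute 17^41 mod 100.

By repeated squaring mod 100: 17^1≡17, 17^2≡89, 17^4≡21, 17^8≡41, 17^16≡81, 17^32≡61.
41 = 1 + 8 + 32, so 17^41 ≡ 17·41·61 ≡ 17 (mod 100).

17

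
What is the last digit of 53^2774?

The units digit of 53^n cycles with period 4: 3, 9, 7, 1, …
2774 mod 4 = 2, so the last digit matches 3^2 = 9.

9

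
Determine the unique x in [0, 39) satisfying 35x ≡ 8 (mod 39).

37

35⁻¹ ≡ 29 (mod 39) because 35·29 = 1015 = 26·39 + 1.
Multiplying both sides by 29: x ≡ 29·8 = 232 ≡ 37 (mod 39).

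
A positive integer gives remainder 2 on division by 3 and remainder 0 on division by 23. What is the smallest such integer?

x ≡ 2 (mod 3) gives x ∈ {2, 5, 8, 11, 14, 17, 20, 23}.
The first of these with x mod 23 = 0 is 23.

23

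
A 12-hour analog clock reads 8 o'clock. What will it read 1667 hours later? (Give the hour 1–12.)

1667 = 138·12 + 11, so 1667 mod 12 = 11.
8 + 11 → 7 on a 12-hour dial.

7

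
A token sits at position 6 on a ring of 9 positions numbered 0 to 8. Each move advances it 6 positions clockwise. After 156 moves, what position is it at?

156·6 = 936.
936 = 104·9 + 0, so 936 mod 9 = 0.
(6 + 0) mod 9 = 6.

6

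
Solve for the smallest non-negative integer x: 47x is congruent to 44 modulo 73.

32

The inverse of 47 mod 73 is 14 (since 47·14 = 658 ≡ 1).
Multiplying both sides by 14: x ≡ 14·44 = 616 ≡ 32 (mod 73).
Check: 47·32 = 1504 = 20·73 + 44.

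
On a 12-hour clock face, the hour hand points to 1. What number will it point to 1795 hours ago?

6

1795 = 149·12 + 7, so 1795 mod 12 = 7.
1 − 7 → 6 on a 12-hour dial.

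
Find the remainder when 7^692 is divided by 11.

5

Square-and-reduce mod 11: 7^1≡7, 7^2≡5, 7^4≡3, 7^8≡9, 7^16≡4, 7^32≡5, 7^64≡3, 7^128≡9, 7^256≡4, 7^512≡5.
692 = 4 + 16 + 32 + 128 + 512, so 7^692 ≡ 3·4·5·9·5 ≡ 5 (mod 11).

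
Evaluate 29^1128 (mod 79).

By repeated squaring mod 79: 29^1≡29, 29^2≡51, 29^4≡73, 29^8≡36, 29^16≡32, 29^32≡76, 29^64≡9, 29^128≡2, 29^256≡4, 29^512≡16, 29^1024≡19.
1128 = 8 + 32 + 64 + 1024, so 29^1128 ≡ 36·76·9·19 ≡ 18 (mod 79).

18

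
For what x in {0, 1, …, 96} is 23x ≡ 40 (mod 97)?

65

The inverse of 23 mod 97 is 38 (since 23·38 = 874 ≡ 1).
So x ≡ 38·40 = 1520 ≡ 65 (mod 97).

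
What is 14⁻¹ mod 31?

14·20 = 280 = 9·31 + 1, so 14⁻¹ ≡ 20 (mod 31).

20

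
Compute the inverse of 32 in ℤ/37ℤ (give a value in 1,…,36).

22

32·22 = 704 = 19·37 + 1, so 32⁻¹ ≡ 22 (mod 37).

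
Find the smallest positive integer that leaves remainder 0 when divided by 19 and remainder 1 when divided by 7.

x ≡ 1 (mod 7) gives x ∈ {1, 8, 15, 22, 29, 36, 43, 50, …}.
The first of these with x mod 19 = 0 is 57.

57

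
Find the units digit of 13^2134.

9

The units digit of 13^n cycles with period 4: 3, 9, 7, 1, …
2134 mod 4 = 2, so the last digit matches 3^2 = 9.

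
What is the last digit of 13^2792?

1

The units digit of 13^n cycles with period 4: 3, 9, 7, 1, …
2792 leaves remainder 0 on division by 4, so 13^2792 ends in 1.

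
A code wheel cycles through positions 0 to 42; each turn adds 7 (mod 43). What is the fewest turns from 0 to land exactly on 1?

7·37 = 259 = 6·43 + 1, so 7⁻¹ ≡ 37 (mod 43).

37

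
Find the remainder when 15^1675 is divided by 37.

Square-and-reduce mod 37: 15^1≡15, 15^2≡3, 15^4≡9, 15^8≡7, 15^16≡12, 15^32≡33, 15^64≡16, 15^128≡34, 15^256≡9, 15^512≡7, 15^1024≡12.
1675 = 1 + 2 + 8 + 128 + 512 + 1024, so 15^1675 ≡ 15·3·7·34·7·12 ≡ 22 (mod 37).

22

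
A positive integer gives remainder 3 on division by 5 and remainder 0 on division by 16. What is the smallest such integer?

Since 16·1 ≡ 1 (mod 5), take x = 0 + 16·((3−0)·1 mod 5) = 0 + 16·3 = 48.
Check: 48 mod 5 = 3, 48 mod 16 = 0.

48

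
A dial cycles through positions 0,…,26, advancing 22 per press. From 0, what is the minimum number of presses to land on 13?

22⁻¹ ≡ 16 (mod 27) because 22·16 = 352 = 13·27 + 1.
So x ≡ 16·13 = 208 ≡ 19 (mod 27).

19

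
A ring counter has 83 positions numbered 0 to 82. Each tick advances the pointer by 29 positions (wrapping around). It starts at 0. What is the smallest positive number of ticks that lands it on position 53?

19

The inverse of 29 mod 83 is 63 (since 29·63 = 1827 ≡ 1).
Multiplying both sides by 63: x ≡ 63·53 = 3339 ≡ 19 (mod 83).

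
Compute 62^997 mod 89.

59

Square-and-reduce mod 89: 62^1≡62, 62^2≡17, 62^4≡22, 62^8≡39, 62^16≡8, 62^32≡64, 62^64≡2, 62^128≡4, 62^256≡16, 62^512≡78.
997 = 1 + 4 + 32 + 64 + 128 + 256 + 512, so 62^997 ≡ 62·22·64·2·4·16·78 ≡ 59 (mod 89).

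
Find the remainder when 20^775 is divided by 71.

Successive squares of 20 mod 71: 20^1≡20, 20^2≡45, 20^4≡37, 20^8≡20, 20^16≡45, 20^32≡37, 20^64≡20, 20^128≡45, 20^256≡37, 20^512≡20.
Since 775 = 1 + 2 + 4 + 256 + 512 in binary, 20^775 ≡ 20·45·37·37·20 ≡ 30 (mod 71).

30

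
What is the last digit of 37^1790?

Last digits of 7^n: 7, 9, 3, 1 (period 4).
1790 mod 4 = 2, so the last digit matches 7^2 = 9.

9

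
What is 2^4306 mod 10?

4

Powers of 2 mod 10 repeat with period 4: 2, 4, 8, 6.
4306 mod 4 = 2, so the last digit matches 2^2 = 4.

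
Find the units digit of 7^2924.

1

Last digits of 7^n: 7, 9, 3, 1 (period 4).
2924 mod 4 = 0, so the last digit matches 7^4 = 1.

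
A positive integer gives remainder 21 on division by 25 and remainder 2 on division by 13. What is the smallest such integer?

x ≡ 2 (mod 13) gives x ∈ {2, 15, 28, 41, 54, 67, 80, 93, …}.
The first of these with x mod 25 = 21 is 171.

171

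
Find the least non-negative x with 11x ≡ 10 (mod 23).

3

The inverse of 11 mod 23 is 21 (since 11·21 = 231 ≡ 1).
Multiplying both sides by 21: x ≡ 21·10 = 210 ≡ 3 (mod 23).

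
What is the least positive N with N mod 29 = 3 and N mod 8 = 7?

119

Since 8·11 ≡ 1 (mod 29), take x = 7 + 8·((3−7)·11 mod 29) = 7 + 8·14 = 119.
Check: 119 mod 29 = 3, 119 mod 8 = 7.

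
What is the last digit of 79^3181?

The units digit of 79^n cycles with period 2: 9, 1, …
3181 leaves remainder 1 on division by 2, so 79^3181 ends in 9.

9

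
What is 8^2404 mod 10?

6

The units digit of 8^n cycles with period 4: 8, 4, 2, 6, …
2404 leaves remainder 0 on division by 4, so 8^2404 ends in 6.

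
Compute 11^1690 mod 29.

Square-and-reduce mod 29: 11^1≡11, 11^2≡5, 11^4≡25, 11^8≡16, 11^16≡24, 11^32≡25, 11^64≡16, 11^128≡24, 11^256≡25, 11^512≡16, 11^1024≡24.
Since 1690 = 2 + 8 + 16 + 128 + 512 + 1024 in binary, 11^1690 ≡ 5·16·24·24·16·24 ≡ 22 (mod 29).

22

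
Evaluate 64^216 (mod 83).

Successive squares of 64 mod 83: 64^1≡64, 64^2≡29, 64^4≡11, 64^8≡38, 64^16≡33, 64^32≡10, 64^64≡17, 64^128≡40.
Since 216 = 8 + 16 + 64 + 128 in binary, 64^216 ≡ 38·33·17·40 ≡ 61 (mod 83).

61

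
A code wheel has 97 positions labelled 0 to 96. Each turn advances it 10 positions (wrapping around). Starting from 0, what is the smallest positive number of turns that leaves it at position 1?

10·68 = 680 = 7·97 + 1, so 10⁻¹ ≡ 68 (mod 97).

68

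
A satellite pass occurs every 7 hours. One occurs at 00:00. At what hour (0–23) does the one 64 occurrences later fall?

16

64·7 = 448.
Dividing 448 by 24 gives quotient 18 and remainder 16.
(0 + 16) mod 24 = 16.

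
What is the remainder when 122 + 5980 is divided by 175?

Dividing 5980 by 175 gives quotient 34 and remainder 30.
(122 + 30) mod 175 = 152.

152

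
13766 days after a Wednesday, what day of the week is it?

13766 = 1966·7 + 4, so 13766 mod 7 = 4.
Wednesday + 4 days → Sunday.

Sunday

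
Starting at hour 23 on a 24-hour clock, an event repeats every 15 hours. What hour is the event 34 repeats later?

5

34·15 = 510.
510 mod 24 = 6 (since 21·24 = 504).
(23 + 6) mod 24 = 5.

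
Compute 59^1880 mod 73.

Square-and-reduce mod 73: 59^1≡59, 59^2≡50, 59^4≡18, 59^8≡32, 59^16≡2, 59^32≡4, 59^64≡16, 59^128≡37, 59^256≡55, 59^512≡32, 59^1024≡2.
Since 1880 = 8 + 16 + 64 + 256 + 512 + 1024 in binary, 59^1880 ≡ 32·2·16·55·32·2 ≡ 32 (mod 73).

32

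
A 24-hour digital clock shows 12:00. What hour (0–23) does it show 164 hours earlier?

16

164 = 6·24 + 20, so 164 mod 24 = 20.
(12 − 20) mod 24 = 16.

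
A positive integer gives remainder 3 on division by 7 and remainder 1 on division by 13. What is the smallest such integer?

66

x ≡ 3 (mod 7) gives x ∈ {3, 10, 17, 24, 31, 38, 45, 52, …}.
The first of these with x mod 13 = 1 is 66.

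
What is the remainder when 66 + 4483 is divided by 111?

4483 = 40·111 + 43, so 4483 mod 111 = 43.
(66 + 43) mod 111 = 109.

109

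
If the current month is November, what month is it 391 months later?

391 = 32·12 + 7, so 391 mod 12 = 7.
November + 7 months → June.

June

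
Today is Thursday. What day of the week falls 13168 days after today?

13168 mod 7 = 1 (since 1881·7 = 13167).
Thursday + 1 day → Friday.

Friday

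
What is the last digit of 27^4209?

Last digits of 7^n: 7, 9, 3, 1 (period 4).
4209 mod 4 = 1, so the last digit matches 7^1 = 7.

7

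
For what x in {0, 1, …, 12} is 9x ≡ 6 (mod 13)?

5

The inverse of 9 mod 13 is 3 (since 9·3 = 27 ≡ 1).
So x ≡ 3·6 = 18 ≡ 5 (mod 13).
Check: 9·5 = 45 = 3·13 + 6.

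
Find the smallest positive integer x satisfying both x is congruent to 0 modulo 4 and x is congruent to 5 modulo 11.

16

Since 11·3 ≡ 1 (mod 4), take x = 5 + 11·((0−5)·3 mod 4) = 5 + 11·1 = 16.
Check: 16 mod 4 = 0, 16 mod 11 = 5.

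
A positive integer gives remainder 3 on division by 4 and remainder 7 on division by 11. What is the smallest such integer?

x ≡ 3 (mod 4) gives x ∈ {3, 7}.
The first of these with x mod 11 = 7 is 7.

7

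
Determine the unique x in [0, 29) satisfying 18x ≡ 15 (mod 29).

25

The inverse of 18 mod 29 is 21 (since 18·21 = 378 ≡ 1).
So x ≡ 21·15 = 315 ≡ 25 (mod 29).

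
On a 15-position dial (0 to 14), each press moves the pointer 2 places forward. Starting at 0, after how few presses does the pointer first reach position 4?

2⁻¹ ≡ 8 (mod 15) because 2·8 = 16 = 1·15 + 1.
So x ≡ 8·4 = 32 ≡ 2 (mod 15).

2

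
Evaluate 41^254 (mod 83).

12

By repeated squaring mod 83: 41^1≡41, 41^2≡21, 41^4≡26, 41^8≡12, 41^16≡61, 41^32≡69, 41^64≡30, 41^128≡70.
Since 254 = 2 + 4 + 8 + 16 + 32 + 64 + 128 in binary, 41^254 ≡ 21·26·12·61·69·30·70 ≡ 12 (mod 83).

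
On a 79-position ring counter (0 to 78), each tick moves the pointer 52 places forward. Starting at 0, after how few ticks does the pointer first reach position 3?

35

The inverse of 52 mod 79 is 38 (since 52·38 = 1976 ≡ 1).
Multiplying both sides by 38: x ≡ 38·3 = 114 ≡ 35 (mod 79).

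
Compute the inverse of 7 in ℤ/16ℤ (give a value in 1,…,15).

7·7 = 49 = 3·16 + 1, so 7⁻¹ ≡ 7 (mod 16).

7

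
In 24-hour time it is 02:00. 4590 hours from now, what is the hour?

8

4590 mod 24 = 6 (since 191·24 = 4584).
(2 + 6) mod 24 = 8.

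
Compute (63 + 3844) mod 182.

85

3844 = 21·182 + 22, so 3844 mod 182 = 22.
(63 + 22) mod 182 = 85.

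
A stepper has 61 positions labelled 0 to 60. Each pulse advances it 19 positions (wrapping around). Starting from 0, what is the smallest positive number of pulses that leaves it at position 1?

45

61 = 3·19 + 4
19 = 4·4 + 3
4 = 1·3 + 1
3 = 3·1 + 0
Back-substituting gives 19·45 ≡ 1 (mod 61).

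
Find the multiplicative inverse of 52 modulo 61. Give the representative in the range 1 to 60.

52·27 = 1404 = 23·61 + 1, so 52⁻¹ ≡ 27 (mod 61).

27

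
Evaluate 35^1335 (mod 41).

Successive squares of 35 mod 41: 35^1≡35, 35^2≡36, 35^4≡25, 35^8≡10, 35^16≡18, 35^32≡37, 35^64≡16, 35^128≡10, 35^256≡18, 35^512≡37, 35^1024≡16.
1335 = 1 + 2 + 4 + 16 + 32 + 256 + 1024, so 35^1335 ≡ 35·36·25·18·37·18·16 ≡ 38 (mod 41).

38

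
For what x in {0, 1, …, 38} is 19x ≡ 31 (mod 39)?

16

The inverse of 19 mod 39 is 37 (since 19·37 = 703 ≡ 1).
So x ≡ 37·31 = 1147 ≡ 16 (mod 39).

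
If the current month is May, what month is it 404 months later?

404 = 33·12 + 8, so 404 mod 12 = 8.
May + 8 months → January.

January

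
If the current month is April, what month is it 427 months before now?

September

427 mod 12 = 7 (since 35·12 = 420).
April − 7 months → September.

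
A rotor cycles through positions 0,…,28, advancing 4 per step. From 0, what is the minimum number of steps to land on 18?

19

4⁻¹ ≡ 22 (mod 29) because 4·22 = 88 = 3·29 + 1.
Multiplying both sides by 22: x ≡ 22·18 = 396 ≡ 19 (mod 29).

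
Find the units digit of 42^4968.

6

The units digit of 42^n cycles with period 4: 2, 4, 8, 6, …
4968 leaves remainder 0 on division by 4, so 42^4968 ends in 6.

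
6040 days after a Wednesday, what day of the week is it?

Tuesday

Dividing 6040 by 7 gives quotient 862 and remainder 6.
Wednesday + 6 days → Tuesday.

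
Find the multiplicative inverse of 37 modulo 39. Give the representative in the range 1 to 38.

19

39 = 1·37 + 2
37 = 18·2 + 1
2 = 2·1 + 0
Back-substituting gives 37·19 ≡ 1 (mod 39).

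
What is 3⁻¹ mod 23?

3·8 = 24 = 1·23 + 1, so 3⁻¹ ≡ 8 (mod 23).

8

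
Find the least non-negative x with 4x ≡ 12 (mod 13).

3

4⁻¹ ≡ 10 (mod 13) because 4·10 = 40 = 3·13 + 1.
So x ≡ 10·12 = 120 ≡ 3 (mod 13).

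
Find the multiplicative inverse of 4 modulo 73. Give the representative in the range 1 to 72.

4·55 = 220 = 3·73 + 1, so 4⁻¹ ≡ 55 (mod 73).

55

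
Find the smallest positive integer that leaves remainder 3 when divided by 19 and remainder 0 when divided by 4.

60

Since 4·5 ≡ 1 (mod 19), take x = 0 + 4·((3−0)·5 mod 19) = 0 + 4·15 = 60.
Check: 60 mod 19 = 3, 60 mod 4 = 0.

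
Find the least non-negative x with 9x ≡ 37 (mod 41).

The inverse of 9 mod 41 is 32 (since 9·32 = 288 ≡ 1).
So x ≡ 32·37 = 1184 ≡ 36 (mod 41).

36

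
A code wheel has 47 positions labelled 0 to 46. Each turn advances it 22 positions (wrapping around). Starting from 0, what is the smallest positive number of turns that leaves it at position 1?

22·15 = 330 = 7·47 + 1, so 22⁻¹ ≡ 15 (mod 47).

15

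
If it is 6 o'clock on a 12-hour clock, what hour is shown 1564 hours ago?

1564 − 130·12 = 4, so 1564 ≡ 4 (mod 12).
6 − 4 → 2 on a 12-hour dial.

2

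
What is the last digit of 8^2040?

Powers of 8 mod 10 repeat with period 4: 8, 4, 2, 6.
2040 mod 4 = 0, so the last digit matches 8^4 = 6.

6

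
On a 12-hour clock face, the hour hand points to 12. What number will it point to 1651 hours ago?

5

1651 = 137·12 + 7, so 1651 mod 12 = 7.
12 − 7 → 5 on a 12-hour dial.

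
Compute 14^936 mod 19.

By repeated squaring mod 19: 14^1≡14, 14^2≡6, 14^4≡17, 14^8≡4, 14^16≡16, 14^32≡9, 14^64≡5, 14^128≡6, 14^256≡17, 14^512≡4.
Since 936 = 8 + 32 + 128 + 256 + 512 in binary, 14^936 ≡ 4·9·6·17·4 ≡ 1 (mod 19).

1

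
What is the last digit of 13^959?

7

Last digits of 3^n: 3, 9, 7, 1 (period 4).
959 leaves remainder 3 on division by 4, so 13^959 ends in 7.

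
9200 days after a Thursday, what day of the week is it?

9200 mod 7 = 2 (since 1314·7 = 9198).
Thursday + 2 days → Saturday.

Saturday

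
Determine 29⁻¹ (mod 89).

89 = 3·29 + 2
29 = 14·2 + 1
2 = 2·1 + 0
Back-substituting gives 29·43 ≡ 1 (mod 89).

43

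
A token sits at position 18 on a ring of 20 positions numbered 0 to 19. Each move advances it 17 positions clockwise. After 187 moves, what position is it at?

187·17 = 3179.
3179 mod 20 = 19 (since 158·20 = 3160).
(18 + 19) mod 20 = 17.

17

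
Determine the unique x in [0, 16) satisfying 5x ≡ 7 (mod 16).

11

The inverse of 5 mod 16 is 13 (since 5·13 = 65 ≡ 1).
Multiplying both sides by 13: x ≡ 13·7 = 91 ≡ 11 (mod 16).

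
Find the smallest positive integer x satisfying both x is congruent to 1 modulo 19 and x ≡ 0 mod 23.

115

Since 23·5 ≡ 1 (mod 19), take x = 0 + 23·((1−0)·5 mod 19) = 0 + 23·5 = 115.
Check: 115 mod 19 = 1, 115 mod 23 = 0.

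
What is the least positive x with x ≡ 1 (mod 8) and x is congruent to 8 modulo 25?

x ≡ 1 (mod 8) gives x ∈ {1, 9, 17, 25, 33}.
The first of these with x mod 25 = 8 is 33.

33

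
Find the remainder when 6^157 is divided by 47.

7

Successive squares of 6 mod 47: 6^1≡6, 6^2≡36, 6^4≡27, 6^8≡24, 6^16≡12, 6^32≡3, 6^64≡9, 6^128≡34.
157 = 1 + 4 + 8 + 16 + 128, so 6^157 ≡ 6·27·24·12·34 ≡ 7 (mod 47).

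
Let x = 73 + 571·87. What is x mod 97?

571·87 = 49677.
49677 = 512·97 + 13, so 49677 mod 97 = 13.
(73 + 13) mod 97 = 86.

86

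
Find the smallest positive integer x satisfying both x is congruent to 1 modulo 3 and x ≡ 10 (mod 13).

x ≡ 1 (mod 3) gives x ∈ {1, 4, 7, 10}.
The first of these with x mod 13 = 10 is 10.

10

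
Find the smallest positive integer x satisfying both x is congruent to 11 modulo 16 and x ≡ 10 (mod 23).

171

x ≡ 11 (mod 16) gives x ∈ {11, 27, 43, 59, 75, 91, 107, 123, …}.
The first of these with x mod 23 = 10 is 171.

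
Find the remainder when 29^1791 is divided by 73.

Square-and-reduce mod 73: 29^1≡29, 29^2≡38, 29^4≡57, 29^8≡37, 29^16≡55, 29^32≡32, 29^64≡2, 29^128≡4, 29^256≡16, 29^512≡37, 29^1024≡55.
Since 1791 = 1 + 2 + 4 + 8 + 16 + 32 + 64 + 128 + 512 + 1024 in binary, 29^1791 ≡ 29·38·57·37·55·32·2·4·37·55 ≡ 63 (mod 73).

63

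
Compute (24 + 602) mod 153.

14

Dividing 602 by 153 gives quotient 3 and remainder 143.
(24 + 143) mod 153 = 14.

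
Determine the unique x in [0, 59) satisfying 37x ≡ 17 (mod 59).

18

The inverse of 37 mod 59 is 8 (since 37·8 = 296 ≡ 1).
So x ≡ 8·17 = 136 ≡ 18 (mod 59).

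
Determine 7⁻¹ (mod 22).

19

22 = 3·7 + 1
7 = 7·1 + 0
Back-substituting gives 7·19 ≡ 1 (mod 22).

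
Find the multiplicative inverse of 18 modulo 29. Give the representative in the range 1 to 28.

21

18·21 = 378 = 13·29 + 1, so 18⁻¹ ≡ 21 (mod 29).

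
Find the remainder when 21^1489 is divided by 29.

By repeated squaring mod 29: 21^1≡21, 21^2≡6, 21^4≡7, 21^8≡20, 21^16≡23, 21^32≡7, 21^64≡20, 21^128≡23, 21^256≡7, 21^512≡20, 21^1024≡23.
1489 = 1 + 16 + 64 + 128 + 256 + 1024, so 21^1489 ≡ 21·23·20·23·7·23 ≡ 2 (mod 29).

2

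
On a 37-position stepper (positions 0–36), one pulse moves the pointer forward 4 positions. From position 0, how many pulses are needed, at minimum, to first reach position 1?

28

37 = 9·4 + 1
4 = 4·1 + 0
Back-substituting gives 4·28 ≡ 1 (mod 37).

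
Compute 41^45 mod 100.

1

Square-and-reduce mod 100: 41^1≡41, 41^2≡81, 41^4≡61, 41^8≡21, 41^16≡41, 41^32≡81.
Since 45 = 1 + 4 + 8 + 32 in binary, 41^45 ≡ 41·61·21·81 ≡ 1 (mod 100).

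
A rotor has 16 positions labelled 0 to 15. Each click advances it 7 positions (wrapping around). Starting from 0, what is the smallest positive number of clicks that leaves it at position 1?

16 = 2·7 + 2
7 = 3·2 + 1
2 = 2·1 + 0
Back-substituting gives 7·7 ≡ 1 (mod 16).

7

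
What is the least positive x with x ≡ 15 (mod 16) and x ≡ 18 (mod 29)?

47

Since 29·5 ≡ 1 (mod 16), take x = 18 + 29·((15−18)·5 mod 16) = 18 + 29·1 = 47.
Check: 47 mod 16 = 15, 47 mod 29 = 18.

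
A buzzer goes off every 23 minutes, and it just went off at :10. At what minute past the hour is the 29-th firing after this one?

17

29·23 = 667.
667 − 11·60 = 7, so 667 ≡ 7 (mod 60).
(10 + 7) mod 60 = 17.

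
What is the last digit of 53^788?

The units digit of 53^n cycles with period 4: 3, 9, 7, 1, …
788 mod 4 = 0, so the last digit matches 3^4 = 1.

1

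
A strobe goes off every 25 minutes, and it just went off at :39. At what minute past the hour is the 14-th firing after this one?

29

14·25 = 350.
350 − 5·60 = 50, so 350 ≡ 50 (mod 60).
(39 + 50) mod 60 = 29.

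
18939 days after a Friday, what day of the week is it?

18939 − 2705·7 = 4, so 18939 ≡ 4 (mod 7).
Friday + 4 days → Tuesday.

Tuesday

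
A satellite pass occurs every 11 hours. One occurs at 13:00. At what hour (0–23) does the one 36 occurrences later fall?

1

36·11 = 396.
396 mod 24 = 12 (since 16·24 = 384).
(13 + 12) mod 24 = 1.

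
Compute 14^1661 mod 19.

10

Square-and-reduce mod 19: 14^1≡14, 14^2≡6, 14^4≡17, 14^8≡4, 14^16≡16, 14^32≡9, 14^64≡5, 14^128≡6, 14^256≡17, 14^512≡4, 14^1024≡16.
Since 1661 = 1 + 4 + 8 + 16 + 32 + 64 + 512 + 1024 in binary, 14^1661 ≡ 14·17·4·16·9·5·4·16 ≡ 10 (mod 19).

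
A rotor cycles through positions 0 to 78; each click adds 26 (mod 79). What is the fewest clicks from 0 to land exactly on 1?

26·76 = 1976 = 25·79 + 1, so 26⁻¹ ≡ 76 (mod 79).

76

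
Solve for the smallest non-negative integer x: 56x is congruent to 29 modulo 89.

18

The inverse of 56 mod 89 is 62 (since 56·62 = 3472 ≡ 1).
Multiplying both sides by 62: x ≡ 62·29 = 1798 ≡ 18 (mod 89).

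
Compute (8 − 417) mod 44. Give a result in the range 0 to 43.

31

417 = 9·44 + 21, so 417 mod 44 = 21.
(8 − 21) mod 44 = 31.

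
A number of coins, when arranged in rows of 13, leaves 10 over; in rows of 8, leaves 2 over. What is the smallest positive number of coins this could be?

10

x ≡ 2 (mod 8) gives x ∈ {2, 10}.
The first of these with x mod 13 = 10 is 10.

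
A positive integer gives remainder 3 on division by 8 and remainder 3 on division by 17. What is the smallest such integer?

x ≡ 3 (mod 8) gives x ∈ {3}.
The first of these with x mod 17 = 3 is 3.

3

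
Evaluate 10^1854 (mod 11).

Square-and-reduce mod 11: 10^1≡10, 10^2≡1, 10^4≡1, 10^8≡1, 10^16≡1, 10^32≡1, 10^64≡1, 10^128≡1, 10^256≡1, 10^512≡1, 10^1024≡1.
1854 = 2 + 4 + 8 + 16 + 32 + 256 + 512 + 1024, so 10^1854 ≡ 1·1·1·1·1·1·1·1 ≡ 1 (mod 11).

1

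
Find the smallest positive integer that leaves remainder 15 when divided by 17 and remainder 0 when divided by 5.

x ≡ 0 (mod 5) gives x ∈ {0, 5, 10, 15}.
The first of these with x mod 17 = 15 is 15.

15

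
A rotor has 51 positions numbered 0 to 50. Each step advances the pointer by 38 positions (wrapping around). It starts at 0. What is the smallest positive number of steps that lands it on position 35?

13

The inverse of 38 mod 51 is 47 (since 38·47 = 1786 ≡ 1).
Multiplying both sides by 47: x ≡ 47·35 = 1645 ≡ 13 (mod 51).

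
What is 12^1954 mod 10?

Last digits of 2^n: 2, 4, 8, 6 (period 4).
1954 mod 4 = 2, so the last digit matches 2^2 = 4.

4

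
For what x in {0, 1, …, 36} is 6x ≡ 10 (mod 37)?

14

The inverse of 6 mod 37 is 31 (since 6·31 = 186 ≡ 1).
So x ≡ 31·10 = 310 ≡ 14 (mod 37).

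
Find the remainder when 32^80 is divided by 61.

Square-and-reduce mod 61: 32^1≡32, 32^2≡48, 32^4≡47, 32^8≡13, 32^16≡47, 32^32≡13, 32^64≡47.
Since 80 = 16 + 64 in binary, 32^80 ≡ 47·47 ≡ 13 (mod 61).

13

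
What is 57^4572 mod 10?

Last digits of 7^n: 7, 9, 3, 1 (period 4).
4572 leaves remainder 0 on division by 4, so 57^4572 ends in 1.

1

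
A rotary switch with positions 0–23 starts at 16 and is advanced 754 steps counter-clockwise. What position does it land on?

6

754 = 31·24 + 10, so 754 mod 24 = 10.
(16 − 10) mod 24 = 6.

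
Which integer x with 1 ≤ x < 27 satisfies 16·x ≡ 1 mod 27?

22

27 = 1·16 + 11
16 = 1·11 + 5
11 = 2·5 + 1
5 = 5·1 + 0
Back-substituting gives 16·22 ≡ 1 (mod 27).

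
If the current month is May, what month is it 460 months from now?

Dividing 460 by 12 gives quotient 38 and remainder 4.
May + 4 months → September.

September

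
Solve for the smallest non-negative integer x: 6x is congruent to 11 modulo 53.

6⁻¹ ≡ 9 (mod 53) because 6·9 = 54 = 1·53 + 1.
Multiplying both sides by 9: x ≡ 9·11 = 99 ≡ 46 (mod 53).
Check: 6·46 = 276 = 5·53 + 11.

46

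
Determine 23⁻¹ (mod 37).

37 = 1·23 + 14
23 = 1·14 + 9
14 = 1·9 + 5
9 = 1·5 + 4
5 = 1·4 + 1
4 = 4·1 + 0
Back-substituting gives 23·29 ≡ 1 (mod 37).

29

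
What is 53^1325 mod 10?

Powers of 3 mod 10 repeat with period 4: 3, 9, 7, 1.
1325 mod 4 = 1, so the last digit matches 3^1 = 3.

3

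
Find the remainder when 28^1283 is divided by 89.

59

Successive squares of 28 mod 89: 28^1≡28, 28^2≡72, 28^4≡22, 28^8≡39, 28^16≡8, 28^32≡64, 28^64≡2, 28^128≡4, 28^256≡16, 28^512≡78, 28^1024≡32.
1283 = 1 + 2 + 256 + 1024, so 28^1283 ≡ 28·72·16·32 ≡ 59 (mod 89).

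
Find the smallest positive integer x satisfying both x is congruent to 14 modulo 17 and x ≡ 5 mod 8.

Since 8·15 ≡ 1 (mod 17), take x = 5 + 8·((14−5)·15 mod 17) = 5 + 8·16 = 133.
Check: 133 mod 17 = 14, 133 mod 8 = 5.

133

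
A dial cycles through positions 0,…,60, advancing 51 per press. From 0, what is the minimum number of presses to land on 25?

28

The inverse of 51 mod 61 is 6 (since 51·6 = 306 ≡ 1).
Multiplying both sides by 6: x ≡ 6·25 = 150 ≡ 28 (mod 61).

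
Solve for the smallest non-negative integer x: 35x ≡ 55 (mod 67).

35⁻¹ ≡ 23 (mod 67) because 35·23 = 805 = 12·67 + 1.
So x ≡ 23·55 = 1265 ≡ 59 (mod 67).
Check: 35·59 = 2065 = 30·67 + 55.

59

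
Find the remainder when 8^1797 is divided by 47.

42

Successive squares of 8 mod 47: 8^1≡8, 8^2≡17, 8^4≡7, 8^8≡2, 8^16≡4, 8^32≡16, 8^64≡21, 8^128≡18, 8^256≡42, 8^512≡25, 8^1024≡14.
1797 = 1 + 4 + 256 + 512 + 1024, so 8^1797 ≡ 8·7·42·25·14 ≡ 42 (mod 47).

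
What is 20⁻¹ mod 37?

13

37 = 1·20 + 17
20 = 1·17 + 3
17 = 5·3 + 2
3 = 1·2 + 1
2 = 2·1 + 0
Back-substituting gives 20·13 ≡ 1 (mod 37).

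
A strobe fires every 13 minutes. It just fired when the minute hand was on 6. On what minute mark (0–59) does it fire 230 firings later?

230·13 = 2990.
Dividing 2990 by 60 gives quotient 49 and remainder 50.
(6 + 50) mod 60 = 56.

56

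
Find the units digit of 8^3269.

Last digits of 8^n: 8, 4, 2, 6 (period 4).
3269 mod 4 = 1, so the last digit matches 8^1 = 8.

8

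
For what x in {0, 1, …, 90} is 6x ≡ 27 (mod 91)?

50

The inverse of 6 mod 91 is 76 (since 6·76 = 456 ≡ 1).
Multiplying both sides by 76: x ≡ 76·27 = 2052 ≡ 50 (mod 91).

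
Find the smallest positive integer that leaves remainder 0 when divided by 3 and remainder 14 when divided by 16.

30

x ≡ 0 (mod 3) gives x ∈ {0, 3, 6, 9, 12, 15, 18, 21, …}.
The first of these with x mod 16 = 14 is 30.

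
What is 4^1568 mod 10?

6

Last digits of 4^n: 4, 6 (period 2).
1568 leaves remainder 0 on division by 2, so 4^1568 ends in 6.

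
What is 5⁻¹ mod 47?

19

5·19 = 95 = 2·47 + 1, so 5⁻¹ ≡ 19 (mod 47).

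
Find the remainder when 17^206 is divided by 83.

17

Square-and-reduce mod 83: 17^1≡17, 17^2≡40, 17^4≡23, 17^8≡31, 17^16≡48, 17^32≡63, 17^64≡68, 17^128≡59.
206 = 2 + 4 + 8 + 64 + 128, so 17^206 ≡ 40·23·31·68·59 ≡ 17 (mod 83).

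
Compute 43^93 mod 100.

Square-and-reduce mod 100: 43^1≡43, 43^2≡49, 43^4≡1, 43^8≡1, 43^16≡1, 43^32≡1, 43^64≡1.
93 = 1 + 4 + 8 + 16 + 64, so 43^93 ≡ 43·1·1·1·1 ≡ 43 (mod 100).

43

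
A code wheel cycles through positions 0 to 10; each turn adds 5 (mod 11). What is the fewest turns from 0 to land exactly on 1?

11 = 2·5 + 1
5 = 5·1 + 0
Back-substituting gives 5·9 ≡ 1 (mod 11).

9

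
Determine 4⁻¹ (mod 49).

37

4·37 = 148 = 3·49 + 1, so 4⁻¹ ≡ 37 (mod 49).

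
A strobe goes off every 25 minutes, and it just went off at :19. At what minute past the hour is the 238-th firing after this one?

29

238·25 = 5950.
Dividing 5950 by 60 gives quotient 99 and remainder 10.
(19 + 10) mod 60 = 29.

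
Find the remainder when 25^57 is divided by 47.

By repeated squaring mod 47: 25^1≡25, 25^2≡14, 25^4≡8, 25^8≡17, 25^16≡7, 25^32≡2.
Since 57 = 1 + 8 + 16 + 32 in binary, 25^57 ≡ 25·17·7·2 ≡ 28 (mod 47).

28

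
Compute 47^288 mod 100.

By repeated squaring mod 100: 47^1≡47, 47^2≡9, 47^4≡81, 47^8≡61, 47^16≡21, 47^32≡41, 47^64≡81, 47^128≡61, 47^256≡21.
288 = 32 + 256, so 47^288 ≡ 41·21 ≡ 61 (mod 100).

61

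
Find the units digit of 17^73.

7

Powers of 7 mod 10 repeat with period 4: 7, 9, 3, 1.
73 mod 4 = 1, so the last digit matches 7^1 = 7.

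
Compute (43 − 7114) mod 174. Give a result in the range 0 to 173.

63

7114 mod 174 = 154 (since 40·174 = 6960).
(43 − 154) mod 174 = 63.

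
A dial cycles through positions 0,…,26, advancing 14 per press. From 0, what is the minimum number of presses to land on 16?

5

The inverse of 14 mod 27 is 2 (since 14·2 = 28 ≡ 1).
So x ≡ 2·16 = 32 ≡ 5 (mod 27).
Check: 14·5 = 70 = 2·27 + 16.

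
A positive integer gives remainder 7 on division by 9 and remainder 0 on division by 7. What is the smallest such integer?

Since 7·4 ≡ 1 (mod 9), take x = 0 + 7·((7−0)·4 mod 9) = 0 + 7·1 = 7.
Check: 7 mod 9 = 7, 7 mod 7 = 0.

7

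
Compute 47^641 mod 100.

47

Successive squares of 47 mod 100: 47^1≡47, 47^2≡9, 47^4≡81, 47^8≡61, 47^16≡21, 47^32≡41, 47^64≡81, 47^128≡61, 47^256≡21, 47^512≡41.
641 = 1 + 128 + 512, so 47^641 ≡ 47·61·41 ≡ 47 (mod 100).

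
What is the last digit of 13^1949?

The units digit of 13^n cycles with period 4: 3, 9, 7, 1, …
1949 mod 4 = 1, so the last digit matches 3^1 = 3.

3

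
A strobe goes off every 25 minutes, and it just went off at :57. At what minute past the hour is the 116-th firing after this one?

116·25 = 2900.
2900 − 48·60 = 20, so 2900 ≡ 20 (mod 60).
(57 + 20) mod 60 = 17.

17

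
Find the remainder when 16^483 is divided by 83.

51

Successive squares of 16 mod 83: 16^1≡16, 16^2≡7, 16^4≡49, 16^8≡77, 16^16≡36, 16^32≡51, 16^64≡28, 16^128≡37, 16^256≡41.
Since 483 = 1 + 2 + 32 + 64 + 128 + 256 in binary, 16^483 ≡ 16·7·51·28·37·41 ≡ 51 (mod 83).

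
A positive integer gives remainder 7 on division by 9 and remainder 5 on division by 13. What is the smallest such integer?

x ≡ 7 (mod 9) gives x ∈ {7, 16, 25, 34, 43, 52, 61, 70}.
The first of these with x mod 13 = 5 is 70.

70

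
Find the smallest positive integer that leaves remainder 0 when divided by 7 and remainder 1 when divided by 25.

126

Since 25·2 ≡ 1 (mod 7), take x = 1 + 25·((0−1)·2 mod 7) = 1 + 25·5 = 126.
Check: 126 mod 7 = 0, 126 mod 25 = 1.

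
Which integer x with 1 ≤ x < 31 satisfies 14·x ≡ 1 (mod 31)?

31 = 2·14 + 3
14 = 4·3 + 2
3 = 1·2 + 1
2 = 2·1 + 0
Back-substituting gives 14·20 ≡ 1 (mod 31).

20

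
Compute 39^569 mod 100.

Square-and-reduce mod 100: 39^1≡39, 39^2≡21, 39^4≡41, 39^8≡81, 39^16≡61, 39^32≡21, 39^64≡41, 39^128≡81, 39^256≡61, 39^512≡21.
Since 569 = 1 + 8 + 16 + 32 + 512 in binary, 39^569 ≡ 39·81·61·21·21 ≡ 59 (mod 100).

59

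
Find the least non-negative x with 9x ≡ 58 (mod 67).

66

The inverse of 9 mod 67 is 15 (since 9·15 = 135 ≡ 1).
Multiplying both sides by 15: x ≡ 15·58 = 870 ≡ 66 (mod 67).
Check: 9·66 = 594 = 8·67 + 58.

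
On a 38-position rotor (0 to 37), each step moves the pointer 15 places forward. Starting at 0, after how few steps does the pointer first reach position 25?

The inverse of 15 mod 38 is 33 (since 15·33 = 495 ≡ 1).
So x ≡ 33·25 = 825 ≡ 27 (mod 38).

27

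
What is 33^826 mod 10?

Last digits of 3^n: 3, 9, 7, 1 (period 4).
826 leaves remainder 2 on division by 4, so 33^826 ends in 9.

9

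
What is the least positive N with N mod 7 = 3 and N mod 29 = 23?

52

x ≡ 3 (mod 7) gives x ∈ {3, 10, 17, 24, 31, 38, 45, 52}.
The first of these with x mod 29 = 23 is 52.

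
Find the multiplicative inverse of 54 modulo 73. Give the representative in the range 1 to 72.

73 = 1·54 + 19
54 = 2·19 + 16
19 = 1·16 + 3
16 = 5·3 + 1
3 = 3·1 + 0
Back-substituting gives 54·23 ≡ 1 (mod 73).

23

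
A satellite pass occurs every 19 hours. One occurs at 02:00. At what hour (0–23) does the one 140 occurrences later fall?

22

140·19 = 2660.
2660 − 110·24 = 20, so 2660 ≡ 20 (mod 24).
(2 + 20) mod 24 = 22.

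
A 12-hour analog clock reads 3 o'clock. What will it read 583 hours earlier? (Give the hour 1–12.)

Dividing 583 by 12 gives quotient 48 and remainder 7.
3 − 7 → 8 on a 12-hour dial.

8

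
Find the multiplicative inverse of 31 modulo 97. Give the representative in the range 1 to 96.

31·72 = 2232 = 23·97 + 1, so 31⁻¹ ≡ 72 (mod 97).

72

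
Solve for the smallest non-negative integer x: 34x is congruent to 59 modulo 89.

41

The inverse of 34 mod 89 is 55 (since 34·55 = 1870 ≡ 1).
Multiplying both sides by 55: x ≡ 55·59 = 3245 ≡ 41 (mod 89).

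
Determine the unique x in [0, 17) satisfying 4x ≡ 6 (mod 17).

4⁻¹ ≡ 13 (mod 17) because 4·13 = 52 = 3·17 + 1.
Multiplying both sides by 13: x ≡ 13·6 = 78 ≡ 10 (mod 17).

10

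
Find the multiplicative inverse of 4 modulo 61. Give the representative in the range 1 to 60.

46

61 = 15·4 + 1
4 = 4·1 + 0
Back-substituting gives 4·46 ≡ 1 (mod 61).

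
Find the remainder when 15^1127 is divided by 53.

16

Successive squares of 15 mod 53: 15^1≡15, 15^2≡13, 15^4≡10, 15^8≡47, 15^16≡36, 15^32≡24, 15^64≡46, 15^128≡49, 15^256≡16, 15^512≡44, 15^1024≡28.
1127 = 1 + 2 + 4 + 32 + 64 + 1024, so 15^1127 ≡ 15·13·10·24·46·28 ≡ 16 (mod 53).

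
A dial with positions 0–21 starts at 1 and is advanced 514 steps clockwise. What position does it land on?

514 = 23·22 + 8, so 514 mod 22 = 8.
(1 + 8) mod 22 = 9.

9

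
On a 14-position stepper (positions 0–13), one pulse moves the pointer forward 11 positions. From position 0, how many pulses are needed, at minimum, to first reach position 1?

9

11·9 = 99 = 7·14 + 1, so 11⁻¹ ≡ 9 (mod 14).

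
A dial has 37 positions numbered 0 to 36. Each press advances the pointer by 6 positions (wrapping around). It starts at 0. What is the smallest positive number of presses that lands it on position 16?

6⁻¹ ≡ 31 (mod 37) because 6·31 = 186 = 5·37 + 1.
So x ≡ 31·16 = 496 ≡ 15 (mod 37).

15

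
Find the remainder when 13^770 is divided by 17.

Successive squares of 13 mod 17: 13^1≡13, 13^2≡16, 13^4≡1, 13^8≡1, 13^16≡1, 13^32≡1, 13^64≡1, 13^128≡1, 13^256≡1, 13^512≡1.
770 = 2 + 256 + 512, so 13^770 ≡ 16·1·1 ≡ 16 (mod 17).

16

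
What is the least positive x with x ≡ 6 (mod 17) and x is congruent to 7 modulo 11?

40

Since 11·14 ≡ 1 (mod 17), take x = 7 + 11·((6−7)·14 mod 17) = 7 + 11·3 = 40.
Check: 40 mod 17 = 6, 40 mod 11 = 7.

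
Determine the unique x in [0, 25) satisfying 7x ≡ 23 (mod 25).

The inverse of 7 mod 25 is 18 (since 7·18 = 126 ≡ 1).
Multiplying both sides by 18: x ≡ 18·23 = 414 ≡ 14 (mod 25).

14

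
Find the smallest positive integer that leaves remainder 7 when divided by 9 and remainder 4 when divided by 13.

43

x ≡ 7 (mod 9) gives x ∈ {7, 16, 25, 34, 43}.
The first of these with x mod 13 = 4 is 43.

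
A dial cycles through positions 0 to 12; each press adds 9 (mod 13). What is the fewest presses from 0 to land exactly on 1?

3

9·3 = 27 = 2·13 + 1, so 9⁻¹ ≡ 3 (mod 13).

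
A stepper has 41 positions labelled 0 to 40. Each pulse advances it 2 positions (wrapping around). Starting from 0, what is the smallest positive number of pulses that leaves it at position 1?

21

41 = 20·2 + 1
2 = 2·1 + 0
Back-substituting gives 2·21 ≡ 1 (mod 41).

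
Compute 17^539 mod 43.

6

By repeated squaring mod 43: 17^1≡17, 17^2≡31, 17^4≡15, 17^8≡10, 17^16≡14, 17^32≡24, 17^64≡17, 17^128≡31, 17^256≡15, 17^512≡10.
539 = 1 + 2 + 8 + 16 + 512, so 17^539 ≡ 17·31·10·14·10 ≡ 6 (mod 43).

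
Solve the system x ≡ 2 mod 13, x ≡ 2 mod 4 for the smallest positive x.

2

Since 4·10 ≡ 1 (mod 13), take x = 2 + 4·((2−2)·10 mod 13) = 2 + 4·0 = 2.
Check: 2 mod 13 = 2, 2 mod 4 = 2.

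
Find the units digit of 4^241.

4

Powers of 4 mod 10 repeat with period 2: 4, 6.
241 leaves remainder 1 on division by 2, so 4^241 ends in 4.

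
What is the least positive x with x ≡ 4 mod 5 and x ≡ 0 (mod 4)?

Since 4·4 ≡ 1 (mod 5), take x = 0 + 4·((4−0)·4 mod 5) = 0 + 4·1 = 4.
Check: 4 mod 5 = 4, 4 mod 4 = 0.

4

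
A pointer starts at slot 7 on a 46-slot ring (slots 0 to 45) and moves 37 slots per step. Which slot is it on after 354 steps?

354·37 = 13098.
13098 = 284·46 + 34, so 13098 mod 46 = 34.
(7 + 34) mod 46 = 41.

41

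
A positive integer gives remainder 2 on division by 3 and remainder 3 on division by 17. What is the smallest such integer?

20

x ≡ 2 (mod 3) gives x ∈ {2, 5, 8, 11, 14, 17, 20}.
The first of these with x mod 17 = 3 is 20.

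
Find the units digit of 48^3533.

Last digits of 8^n: 8, 4, 2, 6 (period 4).
3533 leaves remainder 1 on division by 4, so 48^3533 ends in 8.

8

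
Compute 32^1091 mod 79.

By repeated squaring mod 79: 32^1≡32, 32^2≡76, 32^4≡9, 32^8≡2, 32^16≡4, 32^32≡16, 32^64≡19, 32^128≡45, 32^256≡50, 32^512≡51, 32^1024≡73.
Since 1091 = 1 + 2 + 64 + 1024 in binary, 32^1091 ≡ 32·76·19·73 ≡ 42 (mod 79).

42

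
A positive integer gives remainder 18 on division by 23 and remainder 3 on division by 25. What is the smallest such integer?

478

Since 25·12 ≡ 1 (mod 23), take x = 3 + 25·((18−3)·12 mod 23) = 3 + 25·19 = 478.
Check: 478 mod 23 = 18, 478 mod 25 = 3.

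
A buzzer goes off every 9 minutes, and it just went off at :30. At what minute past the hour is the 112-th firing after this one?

112·9 = 1008.
1008 = 16·60 + 48, so 1008 mod 60 = 48.
(30 + 48) mod 60 = 18.

18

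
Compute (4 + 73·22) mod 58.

44

73·22 = 1606.
1606 − 27·58 = 40, so 1606 ≡ 40 (mod 58).
(4 + 40) mod 58 = 44.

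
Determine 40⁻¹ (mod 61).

61 = 1·40 + 21
40 = 1·21 + 19
21 = 1·19 + 2
19 = 9·2 + 1
2 = 2·1 + 0
Back-substituting gives 40·29 ≡ 1 (mod 61).

29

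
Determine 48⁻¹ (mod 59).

16

48·16 = 768 = 13·59 + 1, so 48⁻¹ ≡ 16 (mod 59).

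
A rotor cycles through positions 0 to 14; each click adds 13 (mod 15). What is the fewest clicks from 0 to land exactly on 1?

7

15 = 1·13 + 2
13 = 6·2 + 1
2 = 2·1 + 0
Back-substituting gives 13·7 ≡ 1 (mod 15).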